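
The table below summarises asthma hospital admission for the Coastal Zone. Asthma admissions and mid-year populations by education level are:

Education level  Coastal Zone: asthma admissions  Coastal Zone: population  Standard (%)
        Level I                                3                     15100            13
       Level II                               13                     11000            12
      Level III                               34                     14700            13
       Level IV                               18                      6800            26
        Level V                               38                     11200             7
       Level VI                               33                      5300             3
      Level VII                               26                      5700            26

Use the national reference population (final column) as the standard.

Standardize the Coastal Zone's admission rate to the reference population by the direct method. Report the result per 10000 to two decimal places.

27.67

Education-specific rates per 10000 for the Coastal Zone: 1.99, 11.82, 23.13, 26.47, 33.93, 62.26, 45.61.
Standard weights: 0.13, 0.12, 0.13, 0.26, 0.07, 0.03, 0.26.
Standardized rate: 0.1300×1.99 + 0.1200×11.82 + 0.1300×23.13 + 0.2600×26.47 + 0.0700×33.93 + 0.0300×62.26 + 0.2600×45.61 = 27.6682 per 10000.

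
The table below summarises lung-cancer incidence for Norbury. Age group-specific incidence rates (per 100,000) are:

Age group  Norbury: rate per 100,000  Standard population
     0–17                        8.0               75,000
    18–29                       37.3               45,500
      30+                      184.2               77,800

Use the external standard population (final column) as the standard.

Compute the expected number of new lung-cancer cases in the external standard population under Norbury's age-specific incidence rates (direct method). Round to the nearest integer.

Expected new lung-cancer cases = Σ (standard pop × age-specific rate ÷ 100,000)
= 75,000×8.0/100,000 + 45,500×37.3/100,000 + 77,800×184.2/100,000
= 6.00 + 16.97 + 143.31 = 166.28.

166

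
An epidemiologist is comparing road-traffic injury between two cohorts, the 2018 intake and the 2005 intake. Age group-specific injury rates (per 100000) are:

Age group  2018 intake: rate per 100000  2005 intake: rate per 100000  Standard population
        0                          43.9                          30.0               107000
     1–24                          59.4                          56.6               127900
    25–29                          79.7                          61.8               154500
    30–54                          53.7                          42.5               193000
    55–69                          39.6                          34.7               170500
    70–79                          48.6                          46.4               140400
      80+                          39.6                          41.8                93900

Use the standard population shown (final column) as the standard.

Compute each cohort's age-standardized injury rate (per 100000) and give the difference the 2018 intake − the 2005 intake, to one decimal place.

Standard total = 987200; weights = 0.1084, 0.1296, 0.1565, 0.1955, 0.1727, 0.1422, 0.0951.
The 2018 intake: 0.1084×43.9 + 0.1296×59.4 + 0.1565×79.7 + 0.1955×53.7 + 0.1727×39.6 + 0.1422×48.6 + 0.0951×39.6 = 52.9437 per 100000.
The 2005 intake: 0.1084×30.0 + 0.1296×56.6 + 0.1565×61.8 + 0.1955×42.5 + 0.1727×34.7 + 0.1422×46.4 + 0.0951×41.8 = 45.1334 per 100000.
Difference = 52.9437 − 45.1334 = 7.8103.

7.8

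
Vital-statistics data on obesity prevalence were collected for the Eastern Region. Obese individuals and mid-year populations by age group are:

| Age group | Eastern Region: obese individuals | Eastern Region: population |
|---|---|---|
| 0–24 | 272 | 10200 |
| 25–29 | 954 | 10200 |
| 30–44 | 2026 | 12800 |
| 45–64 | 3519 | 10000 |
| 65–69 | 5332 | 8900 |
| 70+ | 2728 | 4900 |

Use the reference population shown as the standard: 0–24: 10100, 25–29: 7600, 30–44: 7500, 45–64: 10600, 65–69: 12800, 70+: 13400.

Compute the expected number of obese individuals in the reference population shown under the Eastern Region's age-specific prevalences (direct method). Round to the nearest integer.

21026

Age-specific rates per 1000 for the Eastern Region: 26.667, 93.529, 158.281, 351.900, 599.101, 556.735.
Expected obese individuals = Σ (standard pop × age-specific rate ÷ 1000)
= 10100×26.667/1000 + 7600×93.529/1000 + 7500×158.281/1000 + 10600×351.900/1000 + 12800×599.101/1000 + 13400×556.735/1000
= 269.33 + 710.82 + 1187.11 + 3730.14 + 7668.49 + 7460.24 = 21026.15.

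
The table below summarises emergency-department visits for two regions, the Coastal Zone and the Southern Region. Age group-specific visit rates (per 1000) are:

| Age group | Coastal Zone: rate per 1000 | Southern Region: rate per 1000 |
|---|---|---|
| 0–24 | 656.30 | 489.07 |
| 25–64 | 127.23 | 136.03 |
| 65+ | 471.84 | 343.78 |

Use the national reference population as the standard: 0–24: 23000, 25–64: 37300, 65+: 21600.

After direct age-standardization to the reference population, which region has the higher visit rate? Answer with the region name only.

Coastal Zone

Standard total = 81900; weights = 0.2808, 0.4554, 0.2637.
The Coastal Zone: 0.2808×656.30 + 0.4554×127.23 + 0.2637×471.84 = 366.6950 per 1000.
The Southern Region: 0.2808×489.07 + 0.4554×136.03 + 0.2637×343.78 = 289.9655 per 1000.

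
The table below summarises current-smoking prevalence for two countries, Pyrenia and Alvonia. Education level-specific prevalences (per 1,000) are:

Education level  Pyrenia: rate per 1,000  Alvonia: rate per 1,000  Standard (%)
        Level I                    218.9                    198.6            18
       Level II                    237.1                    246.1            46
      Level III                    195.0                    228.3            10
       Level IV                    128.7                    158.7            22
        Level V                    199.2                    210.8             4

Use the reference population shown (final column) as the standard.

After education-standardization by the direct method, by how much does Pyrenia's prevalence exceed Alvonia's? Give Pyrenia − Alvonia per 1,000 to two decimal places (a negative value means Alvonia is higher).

Standard weights: 0.18, 0.46, 0.10, 0.22, 0.04.
Pyrenia: 0.1800×218.9 + 0.4600×237.1 + 0.1000×195.0 + 0.2200×128.7 + 0.0400×199.2 = 204.2500 per 1,000.
Alvonia: 0.1800×198.6 + 0.4600×246.1 + 0.1000×228.3 + 0.2200×158.7 + 0.0400×210.8 = 215.1300 per 1,000.
Difference = 204.2500 − 215.1300 = -10.8800.

-10.88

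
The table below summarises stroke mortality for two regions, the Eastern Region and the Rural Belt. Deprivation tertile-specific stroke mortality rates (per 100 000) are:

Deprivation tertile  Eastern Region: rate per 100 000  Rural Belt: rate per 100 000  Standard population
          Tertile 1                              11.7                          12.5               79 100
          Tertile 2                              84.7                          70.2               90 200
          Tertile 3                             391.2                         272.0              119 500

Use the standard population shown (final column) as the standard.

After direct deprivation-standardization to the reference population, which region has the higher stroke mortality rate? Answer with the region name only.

Eastern Region

Standard total = 288 800; weights = 0.2739, 0.3123, 0.4138.
The Eastern Region: 0.2739×11.7 + 0.3123×84.7 + 0.4138×391.2 = 191.5298 per 100 000.
The Rural Belt: 0.2739×12.5 + 0.3123×70.2 + 0.4138×272.0 = 137.8975 per 100 000.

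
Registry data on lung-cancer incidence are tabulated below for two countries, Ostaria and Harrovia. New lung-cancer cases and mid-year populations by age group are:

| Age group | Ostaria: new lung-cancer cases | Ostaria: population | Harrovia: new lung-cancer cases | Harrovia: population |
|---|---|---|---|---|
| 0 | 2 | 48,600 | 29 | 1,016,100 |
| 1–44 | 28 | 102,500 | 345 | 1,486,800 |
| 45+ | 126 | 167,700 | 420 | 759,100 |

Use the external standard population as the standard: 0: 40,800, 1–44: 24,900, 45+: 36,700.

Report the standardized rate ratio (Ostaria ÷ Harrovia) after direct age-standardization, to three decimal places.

1.323

Age-specific rates per 100,000 for Ostaria: 4.12, 27.32, 75.13.
For Harrovia: 2.85, 23.20, 55.33.
Standard total = 102,400; weights = 0.3984, 0.2432, 0.3584.
Ostaria: 0.3984×4.12 + 0.2432×27.32 + 0.3584×75.13 = 35.2102 per 100,000.
Harrovia: 0.3984×2.85 + 0.2432×23.20 + 0.3584×55.33 = 26.6093 per 100,000.
Ratio = 35.2102 ÷ 26.6093 = 1.32323.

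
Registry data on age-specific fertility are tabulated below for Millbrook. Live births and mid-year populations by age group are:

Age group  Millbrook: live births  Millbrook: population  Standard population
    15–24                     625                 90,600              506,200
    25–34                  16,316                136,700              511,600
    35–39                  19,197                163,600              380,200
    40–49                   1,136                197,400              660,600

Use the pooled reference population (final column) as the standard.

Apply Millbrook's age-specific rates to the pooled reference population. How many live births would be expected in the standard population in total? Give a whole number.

112969

Age-specific rates per 1,000 for Millbrook: 6.898, 119.356, 117.341, 5.755.
Expected live births = Σ (standard pop × age-specific rate ÷ 1,000)
= 506,200×6.898/1,000 + 511,600×119.356/1,000 + 380,200×117.341/1,000 + 660,600×5.755/1,000
= 3492.00 + 61062.66 + 44613.08 + 3801.63 = 112969.36.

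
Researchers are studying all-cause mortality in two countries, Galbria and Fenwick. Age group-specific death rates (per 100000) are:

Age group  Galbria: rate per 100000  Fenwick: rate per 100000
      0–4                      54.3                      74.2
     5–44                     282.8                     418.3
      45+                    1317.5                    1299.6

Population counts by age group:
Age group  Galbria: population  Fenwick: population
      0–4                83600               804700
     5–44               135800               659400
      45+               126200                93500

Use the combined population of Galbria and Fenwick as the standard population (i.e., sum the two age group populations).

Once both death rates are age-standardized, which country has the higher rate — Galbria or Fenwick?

Fenwick

Combined standard total = 1903200; weights = 0.4667, 0.4178, 0.1154.
Galbria: 0.4667×54.3 + 0.4178×282.8 + 0.1154×1317.5 = 295.5927 per 100000.
Fenwick: 0.4667×74.2 + 0.4178×418.3 + 0.1154×1299.6 = 359.4295 per 100000.
The crude rates (605.36 vs 293.43) would put Galbria higher, but that reflects its age composition; once standardized to a common age structure, Fenwick has the higher underlying rate.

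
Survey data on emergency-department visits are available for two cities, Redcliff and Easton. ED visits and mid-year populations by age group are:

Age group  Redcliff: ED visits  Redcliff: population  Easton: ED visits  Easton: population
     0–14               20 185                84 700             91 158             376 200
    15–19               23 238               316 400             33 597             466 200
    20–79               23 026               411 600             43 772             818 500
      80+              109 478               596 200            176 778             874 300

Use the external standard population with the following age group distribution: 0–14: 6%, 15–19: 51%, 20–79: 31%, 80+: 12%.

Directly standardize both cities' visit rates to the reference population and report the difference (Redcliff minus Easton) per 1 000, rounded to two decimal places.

-1.00

Age-specific rates per 1 000 for Redcliff: 238.312, 73.445, 55.943, 183.626.
For Easton: 242.313, 72.066, 53.478, 202.194.
Standard weights: 0.06, 0.51, 0.31, 0.12.
Redcliff: 0.0600×238.312 + 0.5100×73.445 + 0.3100×55.943 + 0.1200×183.626 = 91.1330 per 1 000.
Easton: 0.0600×242.313 + 0.5100×72.066 + 0.3100×53.478 + 0.1200×202.194 = 92.1338 per 1 000.
Difference = 91.1330 − 92.1338 = -1.0007.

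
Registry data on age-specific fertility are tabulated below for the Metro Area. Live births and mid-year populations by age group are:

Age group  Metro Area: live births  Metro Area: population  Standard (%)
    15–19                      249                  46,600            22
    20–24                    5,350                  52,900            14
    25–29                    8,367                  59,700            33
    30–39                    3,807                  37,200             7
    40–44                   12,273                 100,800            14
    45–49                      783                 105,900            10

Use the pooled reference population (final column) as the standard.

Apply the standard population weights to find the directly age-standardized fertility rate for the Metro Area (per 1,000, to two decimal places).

Age-specific rates per 1,000 for the Metro Area: 5.343, 101.134, 140.151, 102.339, 121.756, 7.394.
Standard weights: 0.22, 0.14, 0.33, 0.07, 0.14, 0.10.
Standardized rate: 0.2200×5.343 + 0.1400×101.134 + 0.3300×140.151 + 0.0700×102.339 + 0.1400×121.756 + 0.1000×7.394 = 86.5330 per 1,000.

86.53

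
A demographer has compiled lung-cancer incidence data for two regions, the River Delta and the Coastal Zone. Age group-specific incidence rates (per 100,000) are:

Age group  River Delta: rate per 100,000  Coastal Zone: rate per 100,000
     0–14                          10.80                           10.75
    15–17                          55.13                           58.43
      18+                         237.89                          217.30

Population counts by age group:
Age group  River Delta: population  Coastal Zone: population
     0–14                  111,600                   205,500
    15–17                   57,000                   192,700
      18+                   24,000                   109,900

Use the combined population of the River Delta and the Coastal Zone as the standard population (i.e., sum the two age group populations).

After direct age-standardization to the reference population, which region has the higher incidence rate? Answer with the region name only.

River Delta

Combined standard total = 700,700; weights = 0.4525, 0.3564, 0.1911.
The River Delta: 0.4525×10.80 + 0.3564×55.13 + 0.1911×237.89 = 69.9930 per 100,000.
The Coastal Zone: 0.4525×10.75 + 0.3564×58.43 + 0.1911×217.30 = 67.2117 per 100,000.
The crude rates (52.22 vs 73.51) would put the Coastal Zone higher, but that reflects its age composition; once standardized to a common age structure, the River Delta has the higher underlying rate.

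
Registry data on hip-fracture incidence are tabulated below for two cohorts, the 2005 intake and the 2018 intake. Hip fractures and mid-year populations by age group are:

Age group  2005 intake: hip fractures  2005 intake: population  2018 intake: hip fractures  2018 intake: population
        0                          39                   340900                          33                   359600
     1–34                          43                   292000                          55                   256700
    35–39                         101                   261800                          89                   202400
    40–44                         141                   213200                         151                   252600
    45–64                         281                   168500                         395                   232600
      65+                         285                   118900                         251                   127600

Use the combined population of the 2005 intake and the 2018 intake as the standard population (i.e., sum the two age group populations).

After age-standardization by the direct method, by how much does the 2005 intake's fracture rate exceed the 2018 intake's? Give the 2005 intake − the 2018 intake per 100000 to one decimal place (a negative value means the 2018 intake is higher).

2.7

Age-specific rates per 100000 for the 2005 intake: 11.44, 14.73, 38.58, 66.14, 166.77, 239.70.
For the 2018 intake: 9.18, 21.43, 43.97, 59.78, 169.82, 196.71.
Combined standard total = 2826800; weights = 0.2478, 0.1941, 0.1642, 0.1648, 0.1419, 0.0872.
The 2005 intake: 0.2478×11.44 + 0.1941×14.73 + 0.1642×38.58 + 0.1648×66.14 + 0.1419×166.77 + 0.0872×239.70 = 67.4909 per 100000.
The 2018 intake: 0.2478×9.18 + 0.1941×21.43 + 0.1642×43.97 + 0.1648×59.78 + 0.1419×169.82 + 0.0872×196.71 = 64.7533 per 100000.
Difference = 67.4909 − 64.7533 = 2.7376.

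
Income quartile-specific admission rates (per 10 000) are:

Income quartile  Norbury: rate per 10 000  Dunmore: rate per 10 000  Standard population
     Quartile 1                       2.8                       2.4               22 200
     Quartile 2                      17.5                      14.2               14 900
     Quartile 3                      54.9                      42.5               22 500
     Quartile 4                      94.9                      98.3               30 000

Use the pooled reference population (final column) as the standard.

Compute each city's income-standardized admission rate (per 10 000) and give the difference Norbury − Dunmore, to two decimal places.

2.62

Standard total = 89 600; weights = 0.2478, 0.1663, 0.2511, 0.3348.
Norbury: 0.2478×2.8 + 0.1663×17.5 + 0.2511×54.9 + 0.3348×94.9 = 49.1647 per 10 000.
Dunmore: 0.2478×2.4 + 0.1663×14.2 + 0.2511×42.5 + 0.3348×98.3 = 46.5414 per 10 000.
Difference = 49.1647 − 46.5414 = 2.6233.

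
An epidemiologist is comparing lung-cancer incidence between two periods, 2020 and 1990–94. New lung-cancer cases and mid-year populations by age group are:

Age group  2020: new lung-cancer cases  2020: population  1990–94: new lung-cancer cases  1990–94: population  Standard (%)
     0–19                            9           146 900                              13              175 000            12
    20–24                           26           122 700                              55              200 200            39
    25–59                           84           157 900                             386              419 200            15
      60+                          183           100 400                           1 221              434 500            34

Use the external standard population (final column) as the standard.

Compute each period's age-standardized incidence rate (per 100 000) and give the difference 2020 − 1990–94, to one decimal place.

-42.0

Age-specific rates per 100 000 for 2020: 6.13, 21.19, 53.20, 182.27.
For 1990–94: 7.43, 27.47, 92.08, 281.01.
Standard weights: 0.12, 0.39, 0.15, 0.34.
2020: 0.1200×6.13 + 0.3900×21.19 + 0.1500×53.20 + 0.3400×182.27 = 78.9511 per 100 000.
1990–94: 0.1200×7.43 + 0.3900×27.47 + 0.1500×92.08 + 0.3400×281.01 = 120.9620 per 100 000.
Difference = 78.9511 − 120.9620 = -42.0109.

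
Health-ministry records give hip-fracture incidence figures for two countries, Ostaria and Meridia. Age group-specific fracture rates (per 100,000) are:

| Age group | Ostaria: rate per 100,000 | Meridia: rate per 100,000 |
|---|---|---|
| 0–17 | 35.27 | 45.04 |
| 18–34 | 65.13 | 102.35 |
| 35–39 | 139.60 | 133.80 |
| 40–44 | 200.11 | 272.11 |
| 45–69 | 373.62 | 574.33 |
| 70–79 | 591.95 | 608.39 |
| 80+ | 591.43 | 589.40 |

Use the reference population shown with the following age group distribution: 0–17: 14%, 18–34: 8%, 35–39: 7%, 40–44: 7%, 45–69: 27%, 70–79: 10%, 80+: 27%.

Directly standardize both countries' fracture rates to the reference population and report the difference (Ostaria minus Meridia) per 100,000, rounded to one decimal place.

Standard weights: 0.14, 0.08, 0.07, 0.07, 0.27, 0.10, 0.27.
Ostaria: 0.1400×35.27 + 0.0800×65.13 + 0.0700×139.60 + 0.0700×200.11 + 0.2700×373.62 + 0.1000×591.95 + 0.2700×591.43 = 353.6864 per 100,000.
Meridia: 0.1400×45.04 + 0.0800×102.35 + 0.0700×133.80 + 0.0700×272.11 + 0.2700×574.33 + 0.1000×608.39 + 0.2700×589.40 = 417.9534 per 100,000.
Difference = 353.6864 − 417.9534 = -64.2670.

-64.3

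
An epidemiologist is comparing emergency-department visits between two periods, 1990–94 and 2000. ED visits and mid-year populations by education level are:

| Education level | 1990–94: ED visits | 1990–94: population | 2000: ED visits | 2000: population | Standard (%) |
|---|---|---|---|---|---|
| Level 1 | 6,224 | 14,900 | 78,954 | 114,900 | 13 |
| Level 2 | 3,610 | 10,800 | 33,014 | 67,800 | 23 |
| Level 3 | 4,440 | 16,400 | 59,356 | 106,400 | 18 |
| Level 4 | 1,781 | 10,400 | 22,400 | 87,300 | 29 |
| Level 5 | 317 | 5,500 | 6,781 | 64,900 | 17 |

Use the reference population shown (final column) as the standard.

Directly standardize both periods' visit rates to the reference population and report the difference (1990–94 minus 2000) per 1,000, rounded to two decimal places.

-154.54

Education-specific rates per 1,000 for 1990–94: 417.718, 334.259, 270.732, 171.250, 57.636.
For 2000: 687.154, 486.932, 557.857, 256.586, 104.484.
Standard weights: 0.13, 0.23, 0.18, 0.29, 0.17.
1990–94: 0.1300×417.718 + 0.2300×334.259 + 0.1800×270.732 + 0.2900×171.250 + 0.1700×57.636 = 239.3754 per 1,000.
2000: 0.1300×687.154 + 0.2300×486.932 + 0.1800×557.857 + 0.2900×256.586 + 0.1700×104.484 = 393.9110 per 1,000.
Difference = 239.3754 − 393.9110 = -154.5357.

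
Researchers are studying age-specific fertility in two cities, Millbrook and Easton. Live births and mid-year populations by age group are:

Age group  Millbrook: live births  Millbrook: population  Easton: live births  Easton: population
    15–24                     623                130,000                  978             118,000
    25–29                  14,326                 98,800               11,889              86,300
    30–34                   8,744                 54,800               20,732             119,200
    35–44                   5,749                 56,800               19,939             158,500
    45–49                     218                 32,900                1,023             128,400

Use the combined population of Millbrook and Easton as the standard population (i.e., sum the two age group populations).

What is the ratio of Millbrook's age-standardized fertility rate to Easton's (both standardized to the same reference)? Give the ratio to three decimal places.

Age-specific rates per 1,000 for Millbrook: 4.792, 145.000, 159.562, 101.215, 6.626.
For Easton: 8.288, 137.764, 173.926, 125.798, 7.967.
Combined standard total = 983,700; weights = 0.2521, 0.1882, 0.1769, 0.2189, 0.1640.
Millbrook: 0.2521×4.792 + 0.1882×145.000 + 0.1769×159.562 + 0.2189×101.215 + 0.1640×6.626 = 79.9554 per 1,000.
Easton: 0.2521×8.288 + 0.1882×137.764 + 0.1769×173.926 + 0.2189×125.798 + 0.1640×7.967 = 87.6163 per 1,000.
Ratio = 79.9554 ÷ 87.6163 = 0.91256.

0.913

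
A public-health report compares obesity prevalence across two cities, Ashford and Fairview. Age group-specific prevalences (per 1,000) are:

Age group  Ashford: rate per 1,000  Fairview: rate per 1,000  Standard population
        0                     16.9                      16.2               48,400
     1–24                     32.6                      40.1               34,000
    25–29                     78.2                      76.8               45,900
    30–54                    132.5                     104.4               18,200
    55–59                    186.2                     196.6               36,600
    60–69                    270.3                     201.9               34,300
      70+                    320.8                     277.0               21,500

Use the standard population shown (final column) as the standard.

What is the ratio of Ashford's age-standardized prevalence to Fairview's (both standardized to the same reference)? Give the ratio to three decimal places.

1.118

Standard total = 238,900; weights = 0.2026, 0.1423, 0.1921, 0.0762, 0.1532, 0.1436, 0.0900.
Ashford: 0.2026×16.9 + 0.1423×32.6 + 0.1921×78.2 + 0.0762×132.5 + 0.1532×186.2 + 0.1436×270.3 + 0.0900×320.8 = 129.3874 per 1,000.
Fairview: 0.2026×16.2 + 0.1423×40.1 + 0.1921×76.8 + 0.0762×104.4 + 0.1532×196.6 + 0.1436×201.9 + 0.0900×277.0 = 115.7342 per 1,000.
Ratio = 129.3874 ÷ 115.7342 = 1.11797.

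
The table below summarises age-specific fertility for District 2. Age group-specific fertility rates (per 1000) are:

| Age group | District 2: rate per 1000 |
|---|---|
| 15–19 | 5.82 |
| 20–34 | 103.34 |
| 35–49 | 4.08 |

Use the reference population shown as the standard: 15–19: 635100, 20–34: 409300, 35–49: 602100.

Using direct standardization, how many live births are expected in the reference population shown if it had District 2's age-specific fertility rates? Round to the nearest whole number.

48450

Expected live births = Σ (standard pop × age-specific rate ÷ 1000)
= 635100×5.82/1000 + 409300×103.34/1000 + 602100×4.08/1000
= 3696.28 + 42297.06 + 2456.57 = 48449.91.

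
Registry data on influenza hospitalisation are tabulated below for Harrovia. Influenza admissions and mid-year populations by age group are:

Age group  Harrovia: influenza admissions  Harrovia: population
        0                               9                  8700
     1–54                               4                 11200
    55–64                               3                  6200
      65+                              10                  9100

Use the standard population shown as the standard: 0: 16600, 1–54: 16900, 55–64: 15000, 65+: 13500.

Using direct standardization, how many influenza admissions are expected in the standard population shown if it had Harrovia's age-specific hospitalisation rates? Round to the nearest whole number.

Age-specific rates per 100000 for Harrovia: 103.45, 35.71, 48.39, 109.89.
Expected influenza admissions = Σ (standard pop × age-specific rate ÷ 100000)
= 16600×103.45/100000 + 16900×35.71/100000 + 15000×48.39/100000 + 13500×109.89/100000
= 17.17 + 6.04 + 7.26 + 14.84 = 45.30.

45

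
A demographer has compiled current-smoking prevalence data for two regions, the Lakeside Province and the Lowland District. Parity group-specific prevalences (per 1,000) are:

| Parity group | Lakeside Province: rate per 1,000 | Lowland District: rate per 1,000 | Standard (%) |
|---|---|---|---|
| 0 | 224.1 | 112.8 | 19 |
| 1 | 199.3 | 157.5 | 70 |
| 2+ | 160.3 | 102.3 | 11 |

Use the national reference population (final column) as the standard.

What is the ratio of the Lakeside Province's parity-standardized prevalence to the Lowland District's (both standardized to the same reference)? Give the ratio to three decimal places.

1.397

Standard weights: 0.19, 0.70, 0.11.
The Lakeside Province: 0.1900×224.1 + 0.7000×199.3 + 0.1100×160.3 = 199.7220 per 1,000.
The Lowland District: 0.1900×112.8 + 0.7000×157.5 + 0.1100×102.3 = 142.9350 per 1,000.
Ratio = 199.7220 ÷ 142.9350 = 1.39729.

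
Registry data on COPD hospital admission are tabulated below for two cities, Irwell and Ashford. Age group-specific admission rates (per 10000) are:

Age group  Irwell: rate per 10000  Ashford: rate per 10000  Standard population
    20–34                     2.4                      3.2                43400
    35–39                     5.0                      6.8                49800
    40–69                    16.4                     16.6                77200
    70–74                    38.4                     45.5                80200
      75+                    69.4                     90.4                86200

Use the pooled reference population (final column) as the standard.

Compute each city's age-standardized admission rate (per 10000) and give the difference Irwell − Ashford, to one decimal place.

Standard total = 336800; weights = 0.1289, 0.1479, 0.2292, 0.2381, 0.2559.
Irwell: 0.1289×2.4 + 0.1479×5.0 + 0.2292×16.4 + 0.2381×38.4 + 0.2559×69.4 = 31.7138 per 10000.
Ashford: 0.1289×3.2 + 0.1479×6.8 + 0.2292×16.6 + 0.2381×45.5 + 0.2559×90.4 = 39.1942 per 10000.
Difference = 31.7138 − 39.1942 = -7.4805.

-7.5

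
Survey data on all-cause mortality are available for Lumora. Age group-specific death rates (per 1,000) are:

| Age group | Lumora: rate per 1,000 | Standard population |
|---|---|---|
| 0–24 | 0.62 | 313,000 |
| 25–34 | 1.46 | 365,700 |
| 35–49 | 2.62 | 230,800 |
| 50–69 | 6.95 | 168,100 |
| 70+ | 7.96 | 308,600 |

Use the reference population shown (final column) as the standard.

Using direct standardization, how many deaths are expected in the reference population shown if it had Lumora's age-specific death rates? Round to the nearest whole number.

Expected deaths = Σ (standard pop × age-specific rate ÷ 1,000)
= 313,000×0.62/1,000 + 365,700×1.46/1,000 + 230,800×2.62/1,000 + 168,100×6.95/1,000 + 308,600×7.96/1,000
= 194.06 + 533.92 + 604.70 + 1168.30 + 2456.46 = 4957.43.

4957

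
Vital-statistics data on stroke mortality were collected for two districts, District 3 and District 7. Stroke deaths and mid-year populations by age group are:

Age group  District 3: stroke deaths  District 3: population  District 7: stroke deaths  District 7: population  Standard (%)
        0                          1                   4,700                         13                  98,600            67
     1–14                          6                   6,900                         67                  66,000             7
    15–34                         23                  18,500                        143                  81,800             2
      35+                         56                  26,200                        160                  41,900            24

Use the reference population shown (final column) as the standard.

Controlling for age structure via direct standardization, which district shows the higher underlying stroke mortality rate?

Age-specific rates per 100,000 for District 3: 21.28, 86.96, 124.32, 213.74.
For District 7: 13.18, 101.52, 174.82, 381.86.
Standard weights: 0.67, 0.07, 0.02, 0.24.
District 3: 0.6700×21.28 + 0.0700×86.96 + 0.0200×124.32 + 0.2400×213.74 = 74.1265 per 100,000.
District 7: 0.6700×13.18 + 0.0700×101.52 + 0.0200×174.82 + 0.2400×381.86 = 111.0828 per 100,000.
The crude rates (152.75 vs 132.85) would put District 3 higher, but that reflects its age composition; once standardized to a common age structure, District 7 has the higher underlying rate.

District 7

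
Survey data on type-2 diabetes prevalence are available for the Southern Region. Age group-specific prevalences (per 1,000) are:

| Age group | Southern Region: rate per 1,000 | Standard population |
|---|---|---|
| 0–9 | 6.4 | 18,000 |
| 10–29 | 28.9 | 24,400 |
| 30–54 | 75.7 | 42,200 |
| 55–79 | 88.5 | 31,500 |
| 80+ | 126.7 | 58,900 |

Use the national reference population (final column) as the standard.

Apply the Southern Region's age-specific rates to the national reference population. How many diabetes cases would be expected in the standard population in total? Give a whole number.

14265

Expected diabetes cases = Σ (standard pop × age-specific rate ÷ 1,000)
= 18,000×6.4/1,000 + 24,400×28.9/1,000 + 42,200×75.7/1,000 + 31,500×88.5/1,000 + 58,900×126.7/1,000
= 115.20 + 705.16 + 3194.54 + 2787.75 + 7462.63 = 14265.28.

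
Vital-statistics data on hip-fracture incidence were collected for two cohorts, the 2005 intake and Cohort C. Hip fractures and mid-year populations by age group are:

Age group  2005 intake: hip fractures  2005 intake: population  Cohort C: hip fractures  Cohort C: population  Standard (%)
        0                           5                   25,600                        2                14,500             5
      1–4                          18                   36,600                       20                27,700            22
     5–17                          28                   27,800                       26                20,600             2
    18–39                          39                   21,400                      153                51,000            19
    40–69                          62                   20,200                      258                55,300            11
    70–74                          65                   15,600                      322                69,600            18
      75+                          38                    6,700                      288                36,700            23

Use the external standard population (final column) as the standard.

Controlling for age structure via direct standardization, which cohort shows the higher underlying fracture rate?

Age-specific rates per 100,000 for the 2005 intake: 19.53, 49.18, 100.72, 182.24, 306.93, 416.67, 567.16.
For Cohort C: 13.79, 72.20, 126.21, 300.00, 466.55, 462.64, 784.74.
Standard weights: 0.05, 0.22, 0.02, 0.19, 0.11, 0.18, 0.23.
The 2005 intake: 0.0500×19.53 + 0.2200×49.18 + 0.0200×100.72 + 0.1900×182.24 + 0.1100×306.93 + 0.1800×416.67 + 0.2300×567.16 = 287.6469 per 100,000.
Cohort C: 0.0500×13.79 + 0.2200×72.20 + 0.0200×126.21 + 0.1900×300.00 + 0.1100×466.55 + 0.1800×462.64 + 0.2300×784.74 = 391.1848 per 100,000.

Cohort C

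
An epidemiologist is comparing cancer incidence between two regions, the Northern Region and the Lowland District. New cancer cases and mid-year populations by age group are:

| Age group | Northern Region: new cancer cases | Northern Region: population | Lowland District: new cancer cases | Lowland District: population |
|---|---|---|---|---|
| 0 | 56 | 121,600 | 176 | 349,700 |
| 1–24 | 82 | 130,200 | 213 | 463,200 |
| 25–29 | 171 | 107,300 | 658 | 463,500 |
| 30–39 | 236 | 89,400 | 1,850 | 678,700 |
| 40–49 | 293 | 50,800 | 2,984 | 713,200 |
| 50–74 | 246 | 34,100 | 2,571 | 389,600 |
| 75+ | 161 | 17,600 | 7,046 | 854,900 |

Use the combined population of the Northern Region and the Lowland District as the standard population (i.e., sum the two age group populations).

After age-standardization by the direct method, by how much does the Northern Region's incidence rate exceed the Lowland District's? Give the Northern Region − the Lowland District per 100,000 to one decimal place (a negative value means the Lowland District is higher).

Age-specific rates per 100,000 for the Northern Region: 46.05, 62.98, 159.37, 263.98, 576.77, 721.41, 914.77.
For the Lowland District: 50.33, 45.98, 141.96, 272.58, 418.40, 659.91, 824.19.
Combined standard total = 4,463,800; weights = 0.1056, 0.1329, 0.1279, 0.1721, 0.1712, 0.0949, 0.1955.
The Northern Region: 0.1056×46.05 + 0.1329×62.98 + 0.1279×159.37 + 0.1721×263.98 + 0.1712×576.77 + 0.0949×721.41 + 0.1955×914.77 = 425.0327 per 100,000.
The Lowland District: 0.1056×50.33 + 0.1329×45.98 + 0.1279×141.96 + 0.1721×272.58 + 0.1712×418.40 + 0.0949×659.91 + 0.1955×824.19 = 371.8293 per 100,000.
Difference = 425.0327 − 371.8293 = 53.2034.

53.2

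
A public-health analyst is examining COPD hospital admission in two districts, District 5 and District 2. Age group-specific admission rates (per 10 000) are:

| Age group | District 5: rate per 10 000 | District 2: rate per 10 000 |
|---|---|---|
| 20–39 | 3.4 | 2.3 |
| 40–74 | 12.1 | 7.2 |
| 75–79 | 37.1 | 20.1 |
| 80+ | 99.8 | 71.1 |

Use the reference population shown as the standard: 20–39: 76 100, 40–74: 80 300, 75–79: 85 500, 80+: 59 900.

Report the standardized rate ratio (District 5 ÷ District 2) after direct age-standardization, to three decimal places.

Standard total = 301 800; weights = 0.2522, 0.2661, 0.2833, 0.1985.
District 5: 0.2522×3.4 + 0.2661×12.1 + 0.2833×37.1 + 0.1985×99.8 = 34.3951 per 10 000.
District 2: 0.2522×2.3 + 0.2661×7.2 + 0.2833×20.1 + 0.1985×71.1 = 22.3016 per 10 000.
Ratio = 34.3951 ÷ 22.3016 = 1.54227.

1.542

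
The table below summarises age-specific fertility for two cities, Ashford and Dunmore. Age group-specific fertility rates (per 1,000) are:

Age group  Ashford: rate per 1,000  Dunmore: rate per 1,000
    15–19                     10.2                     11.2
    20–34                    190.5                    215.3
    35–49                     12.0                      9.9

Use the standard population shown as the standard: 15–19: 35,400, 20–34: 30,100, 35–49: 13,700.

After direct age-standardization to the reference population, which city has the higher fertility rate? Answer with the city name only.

Dunmore

Standard total = 79,200; weights = 0.4470, 0.3801, 0.1730.
Ashford: 0.4470×10.2 + 0.3801×190.5 + 0.1730×12.0 = 79.0345 per 1,000.
Dunmore: 0.4470×11.2 + 0.3801×215.3 + 0.1730×9.9 = 88.5434 per 1,000.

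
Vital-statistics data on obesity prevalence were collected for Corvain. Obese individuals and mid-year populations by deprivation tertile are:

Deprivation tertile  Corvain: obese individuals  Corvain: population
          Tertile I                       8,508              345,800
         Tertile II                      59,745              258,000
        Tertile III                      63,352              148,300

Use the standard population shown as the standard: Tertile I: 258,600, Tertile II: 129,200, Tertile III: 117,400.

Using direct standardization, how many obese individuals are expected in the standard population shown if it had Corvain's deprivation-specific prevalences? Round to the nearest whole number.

Deprivation-specific rates per 1,000 for Corvain: 24.604, 231.570, 427.188.
Expected obese individuals = Σ (standard pop × deprivation-specific rate ÷ 1,000)
= 258,600×24.604/1,000 + 129,200×231.570/1,000 + 117,400×427.188/1,000
= 6362.55 + 29918.81 + 50151.89 = 86433.25.

86433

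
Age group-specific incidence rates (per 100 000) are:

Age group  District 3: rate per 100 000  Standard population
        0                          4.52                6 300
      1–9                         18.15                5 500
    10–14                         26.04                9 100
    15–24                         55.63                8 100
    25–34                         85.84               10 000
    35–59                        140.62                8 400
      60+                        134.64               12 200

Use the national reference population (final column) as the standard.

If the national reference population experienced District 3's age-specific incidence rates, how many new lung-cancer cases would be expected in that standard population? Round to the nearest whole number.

45

Expected new lung-cancer cases = Σ (standard pop × age-specific rate ÷ 100 000)
= 6 300×4.52/100 000 + 5 500×18.15/100 000 + 9 100×26.04/100 000 + 8 100×55.63/100 000 + 10 000×85.84/100 000 + 8 400×140.62/100 000 + 12 200×134.64/100 000
= 0.28 + 1.00 + 2.37 + 4.51 + 8.58 + 11.81 + 16.43 = 44.98.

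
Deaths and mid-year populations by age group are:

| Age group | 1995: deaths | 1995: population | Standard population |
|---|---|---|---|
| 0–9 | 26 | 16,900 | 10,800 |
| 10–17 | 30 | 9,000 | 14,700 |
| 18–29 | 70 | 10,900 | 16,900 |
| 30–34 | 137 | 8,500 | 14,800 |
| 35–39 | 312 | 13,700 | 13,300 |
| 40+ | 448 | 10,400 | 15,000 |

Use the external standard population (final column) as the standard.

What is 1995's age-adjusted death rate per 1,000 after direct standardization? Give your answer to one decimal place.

15.9

Age-specific rates per 1,000 for 1995: 1.538, 3.333, 6.422, 16.118, 22.774, 43.077.
Standard total = 85,500; weights = 0.1263, 0.1719, 0.1977, 0.1731, 0.1556, 0.1754.
Standardized rate: 0.1263×1.538 + 0.1719×3.333 + 0.1977×6.422 + 0.1731×16.118 + 0.1556×22.774 + 0.1754×43.077 = 15.9267 per 1,000.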